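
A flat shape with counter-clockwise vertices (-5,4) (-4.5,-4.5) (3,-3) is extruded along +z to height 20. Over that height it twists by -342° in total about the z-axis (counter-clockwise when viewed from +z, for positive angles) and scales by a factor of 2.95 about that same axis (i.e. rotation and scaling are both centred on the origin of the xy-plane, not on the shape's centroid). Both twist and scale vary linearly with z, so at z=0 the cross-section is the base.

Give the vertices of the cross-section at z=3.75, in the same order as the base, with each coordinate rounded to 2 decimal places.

Cross-section at z=3.75: (1.94,8.53) (-8.21,2.85) (-1.90,-5.47)

t = z/height = 3.75/20 = 0.1875
s = 1 + (scale-1)·z/height = 1 + (2.95-1)·3.75/20 = 1.365625
θ = twist·z/height = -342°·3.75/20 = -64.1250° = -1.119192 rad
cos θ = 0.436409, sin θ = -0.899748 (intermediates below are computed at full precision and shown rounded to 5 d.p.)
v1: (-5,4) → rotate → (1.41695,6.24438) → ×s → (1.93502,8.52748) → (1.94,8.53)
v2: (-4.5,-4.5) → rotate → (-6.01271,2.08503) → ×s → (-8.21111,2.84736) → (-8.21,2.85)
v3: (3,-3) → rotate → (-1.39002,-4.00847) → ×s → (-1.89824,-5.47407) → (-1.90,-5.47)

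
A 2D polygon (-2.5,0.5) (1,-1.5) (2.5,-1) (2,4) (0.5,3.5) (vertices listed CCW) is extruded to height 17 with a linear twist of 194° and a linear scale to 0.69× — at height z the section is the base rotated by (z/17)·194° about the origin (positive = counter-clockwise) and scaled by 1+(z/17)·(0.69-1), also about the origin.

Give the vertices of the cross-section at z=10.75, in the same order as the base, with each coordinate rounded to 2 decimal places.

Cross-section at z=10.75: (0.75,-1.91) (0.58,1.33) (-0.41,2.13) (-3.58,-0.38) (-2.59,-1.18)

t = z/height = 10.75/17 = 0.632353
s = 1 + (scale-1)·z/height = 1 + (0.69-1)·10.75/17 = 0.803971
θ = twist·z/height = 194°·10.75/17 = 122.6765° = 2.141108 rad
cos θ = -0.539895, sin θ = 0.841733 (intermediates below are computed at full precision and shown rounded to 5 d.p.)
v1: (-2.5,0.5) → rotate → (0.92887,-2.37428) → ×s → (0.74678,-1.90885) → (0.75,-1.91)
v2: (1,-1.5) → rotate → (0.72270,1.65157) → ×s → (0.58103,1.32782) → (0.58,1.33)
v3: (2.5,-1) → rotate → (-0.50800,2.64423) → ×s → (-0.40842,2.12588) → (-0.41,2.13)
v4: (2,4) → rotate → (-4.44672,-0.47611) → ×s → (-3.57503,-0.38278) → (-3.58,-0.38)
v5: (0.5,3.5) → rotate → (-3.21601,-1.46877) → ×s → (-2.58558,-1.18084) → (-2.59,-1.18)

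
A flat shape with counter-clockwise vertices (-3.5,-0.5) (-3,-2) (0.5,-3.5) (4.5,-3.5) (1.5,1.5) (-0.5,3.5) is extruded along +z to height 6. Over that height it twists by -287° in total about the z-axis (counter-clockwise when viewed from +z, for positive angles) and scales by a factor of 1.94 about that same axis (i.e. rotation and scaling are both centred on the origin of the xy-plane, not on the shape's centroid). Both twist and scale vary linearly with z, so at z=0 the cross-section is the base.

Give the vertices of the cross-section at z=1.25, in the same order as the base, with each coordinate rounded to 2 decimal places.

t = z/height = 1.25/6 = 0.208333
s = 1 + (scale-1)·z/height = 1 + (1.94-1)·1.25/6 = 1.195833
θ = twist·z/height = -287°·1.25/6 = -59.7917° = -1.043561 rad
cos θ = 0.503146, sin θ = -0.864202 (intermediates below are computed at full precision and shown rounded to 5 d.p.)
v1: (-3.5,-0.5) → rotate → (-2.19311,2.77313) → ×s → (-2.62259,3.31620) → (-2.62,3.32)
v2: (-3,-2) → rotate → (-3.23784,1.58631) → ×s → (-3.87192,1.89697) → (-3.87,1.90)
v3: (0.5,-3.5) → rotate → (-2.77313,-2.19311) → ×s → (-3.31620,-2.62259) → (-3.32,-2.62)
v4: (4.5,-3.5) → rotate → (-0.76055,-5.64992) → ×s → (-0.90949,-6.75636) → (-0.91,-6.76)
v5: (1.5,1.5) → rotate → (2.05102,-0.54158) → ×s → (2.45268,-0.64764) → (2.45,-0.65)
v6: (-0.5,3.5) → rotate → (2.77313,2.19311) → ×s → (3.31620,2.62259) → (3.32,2.62)

Cross-section at z=1.25: (-2.62,3.32) (-3.87,1.90) (-3.32,-2.62) (-0.91,-6.76) (2.45,-0.65) (3.32,2.62)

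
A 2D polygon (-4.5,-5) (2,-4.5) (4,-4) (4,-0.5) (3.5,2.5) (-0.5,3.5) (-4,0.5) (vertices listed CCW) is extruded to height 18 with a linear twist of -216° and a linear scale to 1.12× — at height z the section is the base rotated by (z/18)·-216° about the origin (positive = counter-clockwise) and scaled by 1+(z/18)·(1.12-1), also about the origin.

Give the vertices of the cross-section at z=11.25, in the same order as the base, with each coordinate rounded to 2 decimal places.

Cross-section at z=11.25: (-0.38,7.22) (-4.94,1.90) (-6.08,0.00) (-3.42,-2.66) (-0.76,-4.56) (3.04,-2.28) (3.42,2.66)

t = z/height = 11.25/18 = 0.625
s = 1 + (scale-1)·z/height = 1 + (1.12-1)·11.25/18 = 1.075000
θ = twist·z/height = -216°·11.25/18 = -135.0000° = -2.356194 rad
cos θ = -0.707107, sin θ = -0.707107 (intermediates below are computed at full precision and shown rounded to 5 d.p.)
v1: (-4.5,-5) → rotate → (-0.35355,6.71751) → ×s → (-0.38007,7.22133) → (-0.38,7.22)
v2: (2,-4.5) → rotate → (-4.59619,1.76777) → ×s → (-4.94091,1.90035) → (-4.94,1.90)
v3: (4,-4) → rotate → (-5.65685,-0.00000) → ×s → (-6.08112,-0.00000) → (-6.08,0.00)
v4: (4,-0.5) → rotate → (-3.18198,-2.47487) → ×s → (-3.42063,-2.66049) → (-3.42,-2.66)
v5: (3.5,2.5) → rotate → (-0.70711,-4.24264) → ×s → (-0.76014,-4.56084) → (-0.76,-4.56)
v6: (-0.5,3.5) → rotate → (2.82843,-2.12132) → ×s → (3.04056,-2.28042) → (3.04,-2.28)
v7: (-4,0.5) → rotate → (3.18198,2.47487) → ×s → (3.42063,2.66049) → (3.42,2.66)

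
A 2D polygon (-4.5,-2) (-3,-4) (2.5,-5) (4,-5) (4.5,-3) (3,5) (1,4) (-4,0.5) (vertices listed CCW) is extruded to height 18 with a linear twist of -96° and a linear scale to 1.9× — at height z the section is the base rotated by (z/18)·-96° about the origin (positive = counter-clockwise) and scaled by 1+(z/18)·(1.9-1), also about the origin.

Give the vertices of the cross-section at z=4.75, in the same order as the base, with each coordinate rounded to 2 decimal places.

t = z/height = 4.75/18 = 0.263889
s = 1 + (scale-1)·z/height = 1 + (1.9-1)·4.75/18 = 1.237500
θ = twist·z/height = -96°·4.75/18 = -25.3333° = -0.442150 rad
cos θ = 0.903834, sin θ = -0.427884 (intermediates below are computed at full precision and shown rounded to 5 d.p.)
v1: (-4.5,-2) → rotate → (-4.92302,0.11781) → ×s → (-6.09224,0.14579) → (-6.09,0.15)
v2: (-3,-4) → rotate → (-4.42304,-2.33168) → ×s → (-5.47351,-2.88546) → (-5.47,-2.89)
v3: (2.5,-5) → rotate → (0.12017,-5.58888) → ×s → (0.14870,-6.91624) → (0.15,-6.92)
v4: (4,-5) → rotate → (1.47592,-6.23070) → ×s → (1.82645,-7.71050) → (1.83,-7.71)
v5: (4.5,-3) → rotate → (2.78360,-4.63698) → ×s → (3.44471,-5.73826) → (3.44,-5.74)
v6: (3,5) → rotate → (4.85092,3.23552) → ×s → (6.00301,4.00395) → (6.00,4.00)
v7: (1,4) → rotate → (2.61537,3.18745) → ×s → (3.23652,3.94447) → (3.24,3.94)
v8: (-4,0.5) → rotate → (-3.40139,2.16345) → ×s → (-4.20922,2.67727) → (-4.21,2.68)

Cross-section at z=4.75: (-6.09,0.15) (-5.47,-2.89) (0.15,-6.92) (1.83,-7.71) (3.44,-5.74) (6.00,4.00) (3.24,3.94) (-4.21,2.68)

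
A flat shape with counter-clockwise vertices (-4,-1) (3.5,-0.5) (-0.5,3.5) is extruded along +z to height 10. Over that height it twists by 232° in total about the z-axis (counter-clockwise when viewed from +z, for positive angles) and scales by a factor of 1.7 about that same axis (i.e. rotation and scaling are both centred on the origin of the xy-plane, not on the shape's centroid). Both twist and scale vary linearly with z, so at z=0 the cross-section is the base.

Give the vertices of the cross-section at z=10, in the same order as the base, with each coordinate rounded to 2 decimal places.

t = z/height = 10/10 = 1
s = 1 + (scale-1)·z/height = 1 + (1.7-1)·10/10 = 1.700000
θ = twist·z/height = 232°·10/10 = 232.0000° = 4.049164 rad
cos θ = -0.615661, sin θ = -0.788011 (intermediates below are computed at full precision and shown rounded to 5 d.p.)
v1: (-4,-1) → rotate → (1.67464,3.76770) → ×s → (2.84688,6.40510) → (2.85,6.41)
v2: (3.5,-0.5) → rotate → (-2.54882,-2.45021) → ×s → (-4.33299,-4.16535) → (-4.33,-4.17)
v3: (-0.5,3.5) → rotate → (3.06587,-1.76081) → ×s → (5.21198,-2.99338) → (5.21,-2.99)

Cross-section at z=10: (2.85,6.41) (-4.33,-4.17) (5.21,-2.99)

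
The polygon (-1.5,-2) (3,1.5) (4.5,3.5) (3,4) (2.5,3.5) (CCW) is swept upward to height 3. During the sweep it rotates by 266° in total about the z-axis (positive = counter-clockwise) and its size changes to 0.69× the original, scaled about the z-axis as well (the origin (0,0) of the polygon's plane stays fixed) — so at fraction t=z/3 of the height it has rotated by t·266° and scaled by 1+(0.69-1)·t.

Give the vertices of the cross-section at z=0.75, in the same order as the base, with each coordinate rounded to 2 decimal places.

t = z/height = 0.75/3 = 0.25
s = 1 + (scale-1)·z/height = 1 + (0.69-1)·0.75/3 = 0.922500
θ = twist·z/height = 266°·0.75/3 = 66.5000° = 1.160644 rad
cos θ = 0.398749, sin θ = 0.917060 (intermediates below are computed at full precision and shown rounded to 5 d.p.)
v1: (-1.5,-2) → rotate → (1.23600,-2.17309) → ×s → (1.14021,-2.00467) → (1.14,-2.00)
v2: (3,1.5) → rotate → (-0.17934,3.34930) → ×s → (-0.16544,3.08973) → (-0.17,3.09)
v3: (4.5,3.5) → rotate → (-1.41534,5.52239) → ×s → (-1.30565,5.09441) → (-1.31,5.09)
v4: (3,4) → rotate → (-2.47199,4.34618) → ×s → (-2.28041,4.00935) → (-2.28,4.01)
v5: (2.5,3.5) → rotate → (-2.21284,3.68827) → ×s → (-2.04134,3.40243) → (-2.04,3.40)

Cross-section at z=0.75: (1.14,-2.00) (-0.17,3.09) (-1.31,5.09) (-2.28,4.01) (-2.04,3.40)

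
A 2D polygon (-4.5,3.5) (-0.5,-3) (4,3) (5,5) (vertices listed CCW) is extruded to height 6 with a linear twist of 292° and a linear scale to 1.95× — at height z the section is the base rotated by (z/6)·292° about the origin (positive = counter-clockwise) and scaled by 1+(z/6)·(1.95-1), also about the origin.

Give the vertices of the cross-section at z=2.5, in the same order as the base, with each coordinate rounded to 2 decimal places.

t = z/height = 2.5/6 = 0.416667
s = 1 + (scale-1)·z/height = 1 + (1.95-1)·2.5/6 = 1.395833
θ = twist·z/height = 292°·2.5/6 = 121.6667° = 2.123484 rad
cos θ = -0.524977, sin θ = 0.851117 (intermediates below are computed at full precision and shown rounded to 5 d.p.)
v1: (-4.5,3.5) → rotate → (-0.61651,-5.66744) → ×s → (-0.86055,-7.91081) → (-0.86,-7.91)
v2: (-0.5,-3) → rotate → (2.81584,1.14937) → ×s → (3.93044,1.60433) → (3.93,1.60)
v3: (4,3) → rotate → (-4.65326,1.82954) → ×s → (-6.49517,2.55373) → (-6.50,2.55)
v4: (5,5) → rotate → (-6.88047,1.63070) → ×s → (-9.60398,2.27619) → (-9.60,2.28)

Cross-section at z=2.5: (-0.86,-7.91) (3.93,1.60) (-6.50,2.55) (-9.60,2.28)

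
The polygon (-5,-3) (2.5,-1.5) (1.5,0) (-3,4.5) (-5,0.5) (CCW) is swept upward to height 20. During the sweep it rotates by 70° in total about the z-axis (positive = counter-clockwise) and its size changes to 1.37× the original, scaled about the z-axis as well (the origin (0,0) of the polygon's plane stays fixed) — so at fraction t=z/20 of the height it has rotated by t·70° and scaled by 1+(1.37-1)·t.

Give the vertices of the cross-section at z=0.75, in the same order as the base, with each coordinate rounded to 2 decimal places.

t = z/height = 0.75/20 = 0.0375
s = 1 + (scale-1)·z/height = 1 + (1.37-1)·0.75/20 = 1.013875
θ = twist·z/height = 70°·0.75/20 = 2.6250° = 0.045815 rad
cos θ = 0.998951, sin θ = 0.045799 (intermediates below are computed at full precision and shown rounded to 5 d.p.)
v1: (-5,-3) → rotate → (-4.85736,-3.22585) → ×s → (-4.92475,-3.27060) → (-4.92,-3.27)
v2: (2.5,-1.5) → rotate → (2.56608,-1.38393) → ×s → (2.60168,-1.40313) → (2.60,-1.40)
v3: (1.5,0) → rotate → (1.49843,0.06870) → ×s → (1.51922,0.06965) → (1.52,0.07)
v4: (-3,4.5) → rotate → (-3.20295,4.35788) → ×s → (-3.24739,4.41835) → (-3.25,4.42)
v5: (-5,0.5) → rotate → (-5.01765,0.27048) → ×s → (-5.08727,0.27423) → (-5.09,0.27)

Cross-section at z=0.75: (-4.92,-3.27) (2.60,-1.40) (1.52,0.07) (-3.25,4.42) (-5.09,0.27)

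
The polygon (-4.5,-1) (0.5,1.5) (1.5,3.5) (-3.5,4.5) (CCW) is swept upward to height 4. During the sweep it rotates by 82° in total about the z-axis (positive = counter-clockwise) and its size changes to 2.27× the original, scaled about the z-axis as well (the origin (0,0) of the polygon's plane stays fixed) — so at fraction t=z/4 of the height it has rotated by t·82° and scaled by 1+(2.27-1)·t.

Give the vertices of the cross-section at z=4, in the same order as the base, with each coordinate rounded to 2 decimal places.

Cross-section at z=4: (0.83,-10.43) (-3.21,1.60) (-7.39,4.48) (-11.22,-6.45)

t = z/height = 4/4 = 1
s = 1 + (scale-1)·z/height = 1 + (2.27-1)·4/4 = 2.270000
θ = twist·z/height = 82°·4/4 = 82.0000° = 1.431170 rad
cos θ = 0.139173, sin θ = 0.990268 (intermediates below are computed at full precision and shown rounded to 5 d.p.)
v1: (-4.5,-1) → rotate → (0.36399,-4.59538) → ×s → (0.82626,-10.43151) → (0.83,-10.43)
v2: (0.5,1.5) → rotate → (-1.41582,0.70389) → ×s → (-3.21390,1.59784) → (-3.21,1.60)
v3: (1.5,3.5) → rotate → (-3.25718,1.97251) → ×s → (-7.39380,4.47759) → (-7.39,4.48)
v4: (-3.5,4.5) → rotate → (-4.94331,-2.83966) → ×s → (-11.22132,-6.44603) → (-11.22,-6.45)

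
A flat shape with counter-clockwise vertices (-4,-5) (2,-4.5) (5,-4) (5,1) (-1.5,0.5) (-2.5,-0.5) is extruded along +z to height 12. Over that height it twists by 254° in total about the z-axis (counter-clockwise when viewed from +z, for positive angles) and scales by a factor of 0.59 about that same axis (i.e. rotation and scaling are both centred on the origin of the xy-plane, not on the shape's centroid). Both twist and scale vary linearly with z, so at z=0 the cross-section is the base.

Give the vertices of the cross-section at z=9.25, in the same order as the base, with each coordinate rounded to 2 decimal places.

t = z/height = 9.25/12 = 0.770833
s = 1 + (scale-1)·z/height = 1 + (0.59-1)·9.25/12 = 0.683958
θ = twist·z/height = 254°·9.25/12 = 195.7917° = 3.417209 rad
cos θ = -0.962258, sin θ = -0.272140 (intermediates below are computed at full precision and shown rounded to 5 d.p.)
v1: (-4,-5) → rotate → (2.48833,5.89985) → ×s → (1.70191,4.03525) → (1.70,4.04)
v2: (2,-4.5) → rotate → (-3.14915,3.78588) → ×s → (-2.15388,2.58938) → (-2.15,2.59)
v3: (5,-4) → rotate → (-5.89985,2.48833) → ×s → (-4.03525,1.70191) → (-4.04,1.70)
v4: (5,1) → rotate → (-4.53915,-2.32296) → ×s → (-3.10459,-1.58881) → (-3.10,-1.59)
v5: (-1.5,0.5) → rotate → (1.57946,-0.07292) → ×s → (1.08028,-0.04987) → (1.08,-0.05)
v6: (-2.5,-0.5) → rotate → (2.26957,1.16148) → ×s → (1.55229,0.79440) → (1.55,0.79)

Cross-section at z=9.25: (1.70,4.04) (-2.15,2.59) (-4.04,1.70) (-3.10,-1.59) (1.08,-0.05) (1.55,0.79)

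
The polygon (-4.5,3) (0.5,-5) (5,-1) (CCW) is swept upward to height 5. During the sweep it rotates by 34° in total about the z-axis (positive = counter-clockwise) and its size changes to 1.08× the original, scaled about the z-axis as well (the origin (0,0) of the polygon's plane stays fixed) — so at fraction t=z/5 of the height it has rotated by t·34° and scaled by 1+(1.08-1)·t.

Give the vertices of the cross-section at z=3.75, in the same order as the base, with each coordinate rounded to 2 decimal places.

Cross-section at z=3.75: (-5.67,0.82) (2.76,-4.56) (5.24,1.32)

t = z/height = 3.75/5 = 0.75
s = 1 + (scale-1)·z/height = 1 + (1.08-1)·3.75/5 = 1.060000
θ = twist·z/height = 34°·3.75/5 = 25.5000° = 0.445059 rad
cos θ = 0.902585, sin θ = 0.430511 (intermediates below are computed at full precision and shown rounded to 5 d.p.)
v1: (-4.5,3) → rotate → (-5.35317,0.77046) → ×s → (-5.67436,0.81668) → (-5.67,0.82)
v2: (0.5,-5) → rotate → (2.60385,-4.29767) → ×s → (2.76008,-4.55553) → (2.76,-4.56)
v3: (5,-1) → rotate → (4.94344,1.24997) → ×s → (5.24004,1.32497) → (5.24,1.32)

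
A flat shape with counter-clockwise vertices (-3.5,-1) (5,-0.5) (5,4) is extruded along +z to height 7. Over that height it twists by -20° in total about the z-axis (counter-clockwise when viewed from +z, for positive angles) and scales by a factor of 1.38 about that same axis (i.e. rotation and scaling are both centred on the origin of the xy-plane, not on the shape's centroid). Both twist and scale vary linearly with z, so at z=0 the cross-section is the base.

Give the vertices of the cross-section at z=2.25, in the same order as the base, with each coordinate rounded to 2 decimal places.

Cross-section at z=2.25: (-4.03,-0.68) (5.51,-1.19) (6.08,3.83)

t = z/height = 2.25/7 = 0.321429
s = 1 + (scale-1)·z/height = 1 + (1.38-1)·2.25/7 = 1.122143
θ = twist·z/height = -20°·2.25/7 = -6.4286° = -0.112200 rad
cos θ = 0.993712, sin θ = -0.111964 (intermediates below are computed at full precision and shown rounded to 5 d.p.)
v1: (-3.5,-1) → rotate → (-3.58996,-0.60184) → ×s → (-4.02844,-0.67535) → (-4.03,-0.68)
v2: (5,-0.5) → rotate → (4.91258,-1.05668) → ×s → (5.51262,-1.18574) → (5.51,-1.19)
v3: (5,4) → rotate → (5.41642,3.41503) → ×s → (6.07800,3.83215) → (6.08,3.83)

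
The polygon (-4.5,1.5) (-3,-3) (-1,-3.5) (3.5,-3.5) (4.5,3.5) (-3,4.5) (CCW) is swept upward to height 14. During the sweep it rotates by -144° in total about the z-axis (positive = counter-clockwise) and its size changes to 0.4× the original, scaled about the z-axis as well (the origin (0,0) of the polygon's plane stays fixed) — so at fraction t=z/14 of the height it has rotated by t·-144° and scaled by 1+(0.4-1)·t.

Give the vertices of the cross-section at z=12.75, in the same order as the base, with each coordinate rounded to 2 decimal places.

t = z/height = 12.75/14 = 0.910714
s = 1 + (scale-1)·z/height = 1 + (0.4-1)·12.75/14 = 0.453571
θ = twist·z/height = -144°·12.75/14 = -131.1429° = -2.288875 rad
cos θ = -0.657939, sin θ = -0.753071 (intermediates below are computed at full precision and shown rounded to 5 d.p.)
v1: (-4.5,1.5) → rotate → (4.09033,2.40191) → ×s → (1.85526,1.08944) → (1.86,1.09)
v2: (-3,-3) → rotate → (-0.28540,4.23303) → ×s → (-0.12945,1.91998) → (-0.13,1.92)
v3: (-1,-3.5) → rotate → (-1.97781,3.05586) → ×s → (-0.89708,1.38605) → (-0.90,1.39)
v4: (3.5,-3.5) → rotate → (-4.93854,-0.33296) → ×s → (-2.23998,-0.15102) → (-2.24,-0.15)
v5: (4.5,3.5) → rotate → (-0.32497,-5.69161) → ×s → (-0.14740,-2.58155) → (-0.15,-2.58)
v6: (-3,4.5) → rotate → (5.36264,-0.70151) → ×s → (2.43234,-0.31818) → (2.43,-0.32)

Cross-section at z=12.75: (1.86,1.09) (-0.13,1.92) (-0.90,1.39) (-2.24,-0.15) (-0.15,-2.58) (2.43,-0.32)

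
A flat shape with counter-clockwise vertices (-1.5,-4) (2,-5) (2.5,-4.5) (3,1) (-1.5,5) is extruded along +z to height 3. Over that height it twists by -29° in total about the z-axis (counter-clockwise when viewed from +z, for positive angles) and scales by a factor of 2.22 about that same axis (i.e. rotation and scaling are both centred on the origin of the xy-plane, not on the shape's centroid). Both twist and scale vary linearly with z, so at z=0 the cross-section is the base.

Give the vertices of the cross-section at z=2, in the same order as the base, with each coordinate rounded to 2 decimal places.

Cross-section at z=2: (-4.97,-5.94) (0.42,-9.76) (1.58,-9.20) (5.73,-0.09) (0.44,9.46)

t = z/height = 2/3 = 0.666667
s = 1 + (scale-1)·z/height = 1 + (2.22-1)·2/3 = 1.813333
θ = twist·z/height = -29°·2/3 = -19.3333° = -0.337430 rad
cos θ = 0.943609, sin θ = -0.331063 (intermediates below are computed at full precision and shown rounded to 5 d.p.)
v1: (-1.5,-4) → rotate → (-2.73967,-3.27784) → ×s → (-4.96793,-5.94381) → (-4.97,-5.94)
v2: (2,-5) → rotate → (0.23190,-5.38017) → ×s → (0.42051,-9.75604) → (0.42,-9.76)
v3: (2.5,-4.5) → rotate → (0.86924,-5.07390) → ×s → (1.57621,-9.20067) → (1.58,-9.20)
v4: (3,1) → rotate → (3.16189,-0.04958) → ×s → (5.73356,-0.08991) → (5.73,-0.09)
v5: (-1.5,5) → rotate → (0.23990,5.21464) → ×s → (0.43503,9.45588) → (0.44,9.46)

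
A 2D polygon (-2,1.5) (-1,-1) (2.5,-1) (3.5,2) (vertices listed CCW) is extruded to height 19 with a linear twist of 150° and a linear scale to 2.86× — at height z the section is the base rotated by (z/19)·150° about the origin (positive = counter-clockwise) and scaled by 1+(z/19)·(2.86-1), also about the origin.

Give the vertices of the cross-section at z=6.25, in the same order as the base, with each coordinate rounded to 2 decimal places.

Cross-section at z=6.25: (-3.93,-0.87) (0.17,-2.27) (3.85,2.01) (1.23,6.38)

t = z/height = 6.25/19 = 0.328947
s = 1 + (scale-1)·z/height = 1 + (2.86-1)·6.25/19 = 1.611842
θ = twist·z/height = 150°·6.25/19 = 49.3421° = 0.861182 rad
cos θ = 0.651541, sin θ = 0.758613 (intermediates below are computed at full precision and shown rounded to 5 d.p.)
v1: (-2,1.5) → rotate → (-2.44100,-0.53992) → ×s → (-3.93451,-0.87026) → (-3.93,-0.87)
v2: (-1,-1) → rotate → (0.10707,-1.41015) → ×s → (0.17258,-2.27295) → (0.17,-2.27)
v3: (2.5,-1) → rotate → (2.38747,1.24499) → ×s → (3.84822,2.00673) → (3.85,2.01)
v4: (3.5,2) → rotate → (0.76317,3.95823) → ×s → (1.23010,6.38004) → (1.23,6.38)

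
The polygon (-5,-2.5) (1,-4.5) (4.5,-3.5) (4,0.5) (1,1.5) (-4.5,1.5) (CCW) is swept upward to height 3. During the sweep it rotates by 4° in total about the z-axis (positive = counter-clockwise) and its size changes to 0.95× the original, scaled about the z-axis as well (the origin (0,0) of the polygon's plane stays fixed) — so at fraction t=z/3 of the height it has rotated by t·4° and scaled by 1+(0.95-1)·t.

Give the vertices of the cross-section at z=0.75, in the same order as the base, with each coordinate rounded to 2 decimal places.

Cross-section at z=0.75: (-4.89,-2.55) (1.06,-4.43) (4.50,-3.38) (3.94,0.56) (0.96,1.50) (-4.47,1.40)

t = z/height = 0.75/3 = 0.25
s = 1 + (scale-1)·z/height = 1 + (0.95-1)·0.75/3 = 0.987500
θ = twist·z/height = 4°·0.75/3 = 1.0000° = 0.017453 rad
cos θ = 0.999848, sin θ = 0.017452 (intermediates below are computed at full precision and shown rounded to 5 d.p.)
v1: (-5,-2.5) → rotate → (-4.95561,-2.58688) → ×s → (-4.89366,-2.55455) → (-4.89,-2.55)
v2: (1,-4.5) → rotate → (1.07838,-4.48186) → ×s → (1.06490,-4.42584) → (1.06,-4.43)
v3: (4.5,-3.5) → rotate → (4.56040,-3.42093) → ×s → (4.50339,-3.37817) → (4.50,-3.38)
v4: (4,0.5) → rotate → (3.99066,0.56973) → ×s → (3.94078,0.56261) → (3.94,0.56)
v5: (1,1.5) → rotate → (0.97367,1.51722) → ×s → (0.96150,1.49826) → (0.96,1.50)
v6: (-4.5,1.5) → rotate → (-4.52549,1.42124) → ×s → (-4.46892,1.40347) → (-4.47,1.40)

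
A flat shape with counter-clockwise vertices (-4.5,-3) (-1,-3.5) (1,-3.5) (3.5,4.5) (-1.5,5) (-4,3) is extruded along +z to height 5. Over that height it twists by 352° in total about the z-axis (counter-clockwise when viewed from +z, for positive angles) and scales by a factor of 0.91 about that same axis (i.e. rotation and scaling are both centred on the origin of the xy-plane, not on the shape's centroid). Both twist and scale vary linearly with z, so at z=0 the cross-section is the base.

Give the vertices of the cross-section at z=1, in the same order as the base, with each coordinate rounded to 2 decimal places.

t = z/height = 1/5 = 0.2
s = 1 + (scale-1)·z/height = 1 + (0.91-1)·1/5 = 0.982000
θ = twist·z/height = 352°·1/5 = 70.4000° = 1.228712 rad
cos θ = 0.335452, sin θ = 0.942057 (intermediates below are computed at full precision and shown rounded to 5 d.p.)
v1: (-4.5,-3) → rotate → (1.31664,-5.24561) → ×s → (1.29294,-5.15119) → (1.29,-5.15)
v2: (-1,-3.5) → rotate → (2.96175,-2.11614) → ×s → (2.90844,-2.07805) → (2.91,-2.08)
v3: (1,-3.5) → rotate → (3.63265,-0.23202) → ×s → (3.56726,-0.22785) → (3.57,-0.23)
v4: (3.5,4.5) → rotate → (-3.06518,4.80673) → ×s → (-3.01000,4.72021) → (-3.01,4.72)
v5: (-1.5,5) → rotate → (-5.21346,0.26417) → ×s → (-5.11962,0.25942) → (-5.12,0.26)
v6: (-4,3) → rotate → (-4.16798,-2.76188) → ×s → (-4.09296,-2.71216) → (-4.09,-2.71)

Cross-section at z=1: (1.29,-5.15) (2.91,-2.08) (3.57,-0.23) (-3.01,4.72) (-5.12,0.26) (-4.09,-2.71)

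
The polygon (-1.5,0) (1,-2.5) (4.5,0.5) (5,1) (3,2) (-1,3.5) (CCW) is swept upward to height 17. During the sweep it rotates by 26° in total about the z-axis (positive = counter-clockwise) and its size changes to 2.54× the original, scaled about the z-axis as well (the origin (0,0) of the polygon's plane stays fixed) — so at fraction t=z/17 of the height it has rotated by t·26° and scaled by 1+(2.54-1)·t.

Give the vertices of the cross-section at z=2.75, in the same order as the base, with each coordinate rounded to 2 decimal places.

Cross-section at z=2.75: (-1.87,-0.14) (1.47,-3.02) (5.56,1.04) (6.14,1.70) (3.55,2.77) (-1.57,4.27)

t = z/height = 2.75/17 = 0.161765
s = 1 + (scale-1)·z/height = 1 + (2.54-1)·2.75/17 = 1.249118
θ = twist·z/height = 26°·2.75/17 = 4.2059° = 0.073406 rad
cos θ = 0.997307, sin θ = 0.073341 (intermediates below are computed at full precision and shown rounded to 5 d.p.)
v1: (-1.5,0) → rotate → (-1.49596,-0.11001) → ×s → (-1.86863,-0.13742) → (-1.87,-0.14)
v2: (1,-2.5) → rotate → (1.18066,-2.41993) → ×s → (1.47478,-3.02277) → (1.47,-3.02)
v3: (4.5,0.5) → rotate → (4.45121,0.82869) → ×s → (5.56009,1.03513) → (5.56,1.04)
v4: (5,1) → rotate → (4.91319,1.36401) → ×s → (6.13716,1.70381) → (6.14,1.70)
v5: (3,2) → rotate → (2.84524,2.21464) → ×s → (3.55404,2.76634) → (3.55,2.77)
v6: (-1,3.5) → rotate → (-1.25400,3.41723) → ×s → (-1.56639,4.26853) → (-1.57,4.27)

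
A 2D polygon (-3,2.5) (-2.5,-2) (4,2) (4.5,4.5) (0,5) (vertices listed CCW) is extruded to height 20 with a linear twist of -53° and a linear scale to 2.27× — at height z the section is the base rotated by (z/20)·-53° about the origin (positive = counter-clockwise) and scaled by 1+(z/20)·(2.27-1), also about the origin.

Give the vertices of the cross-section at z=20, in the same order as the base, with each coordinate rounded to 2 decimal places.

t = z/height = 20/20 = 1
s = 1 + (scale-1)·z/height = 1 + (2.27-1)·20/20 = 2.270000
θ = twist·z/height = -53°·20/20 = -53.0000° = -0.925025 rad
cos θ = 0.601815, sin θ = -0.798636 (intermediates below are computed at full precision and shown rounded to 5 d.p.)
v1: (-3,2.5) → rotate → (0.19114,3.90044) → ×s → (0.43390,8.85401) → (0.43,8.85)
v2: (-2.5,-2) → rotate → (-3.10181,0.79296) → ×s → (-7.04111,1.80002) → (-7.04,1.80)
v3: (4,2) → rotate → (4.00453,-1.99091) → ×s → (9.09029,-4.51937) → (9.09,-4.52)
v4: (4.5,4.5) → rotate → (6.30203,-0.88569) → ×s → (14.30560,-2.01052) → (14.31,-2.01)
v5: (0,5) → rotate → (3.99318,3.00908) → ×s → (9.06451,6.83060) → (9.06,6.83)

Cross-section at z=20: (0.43,8.85) (-7.04,1.80) (9.09,-4.52) (14.31,-2.01) (9.06,6.83)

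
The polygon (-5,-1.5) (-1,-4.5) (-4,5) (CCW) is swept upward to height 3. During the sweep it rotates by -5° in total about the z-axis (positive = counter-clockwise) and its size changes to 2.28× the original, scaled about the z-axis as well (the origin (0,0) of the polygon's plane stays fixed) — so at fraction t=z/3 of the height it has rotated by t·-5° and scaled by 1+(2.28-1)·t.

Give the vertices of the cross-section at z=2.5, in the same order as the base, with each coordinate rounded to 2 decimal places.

Cross-section at z=2.5: (-10.53,-2.34) (-2.74,-9.13) (-7.49,10.91)

t = z/height = 2.5/3 = 0.833333
s = 1 + (scale-1)·z/height = 1 + (2.28-1)·2.5/3 = 2.066667
θ = twist·z/height = -5°·2.5/3 = -4.1667° = -0.072722 rad
cos θ = 0.997357, sin θ = -0.072658 (intermediates below are computed at full precision and shown rounded to 5 d.p.)
v1: (-5,-1.5) → rotate → (-5.09577,-1.13275) → ×s → (-10.53126,-2.34101) → (-10.53,-2.34)
v2: (-1,-4.5) → rotate → (-1.32432,-4.41545) → ×s → (-2.73692,-9.12526) → (-2.74,-9.13)
v3: (-4,5) → rotate → (-3.62614,5.27742) → ×s → (-7.49402,10.90666) → (-7.49,10.91)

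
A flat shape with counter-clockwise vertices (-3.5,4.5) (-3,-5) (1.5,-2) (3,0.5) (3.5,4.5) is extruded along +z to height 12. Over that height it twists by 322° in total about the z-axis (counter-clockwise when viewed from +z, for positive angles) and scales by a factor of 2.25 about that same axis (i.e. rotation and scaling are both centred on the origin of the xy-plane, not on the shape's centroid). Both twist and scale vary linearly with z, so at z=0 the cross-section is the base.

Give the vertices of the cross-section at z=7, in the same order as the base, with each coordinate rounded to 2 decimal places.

Cross-section at z=7: (7.06,-6.88) (3.96,9.27) (-3.04,3.07) (-5.02,-1.56) (-4.94,-8.53)

t = z/height = 7/12 = 0.583333
s = 1 + (scale-1)·z/height = 1 + (2.25-1)·7/12 = 1.729167
θ = twist·z/height = 322°·7/12 = 187.8333° = 3.278310 rad
cos θ = -0.990669, sin θ = -0.136292 (intermediates below are computed at full precision and shown rounded to 5 d.p.)
v1: (-3.5,4.5) → rotate → (4.08065,-3.98099) → ×s → (7.05613,-6.88379) → (7.06,-6.88)
v2: (-3,-5) → rotate → (2.29055,5.36222) → ×s → (3.96074,9.27217) → (3.96,9.27)
v3: (1.5,-2) → rotate → (-1.75859,1.77690) → ×s → (-3.04089,3.07256) → (-3.04,3.07)
v4: (3,0.5) → rotate → (-2.90386,-0.90421) → ×s → (-5.02126,-1.56353) → (-5.02,-1.56)
v5: (3.5,4.5) → rotate → (-2.85403,-4.93503) → ×s → (-4.93509,-8.53349) → (-4.94,-8.53)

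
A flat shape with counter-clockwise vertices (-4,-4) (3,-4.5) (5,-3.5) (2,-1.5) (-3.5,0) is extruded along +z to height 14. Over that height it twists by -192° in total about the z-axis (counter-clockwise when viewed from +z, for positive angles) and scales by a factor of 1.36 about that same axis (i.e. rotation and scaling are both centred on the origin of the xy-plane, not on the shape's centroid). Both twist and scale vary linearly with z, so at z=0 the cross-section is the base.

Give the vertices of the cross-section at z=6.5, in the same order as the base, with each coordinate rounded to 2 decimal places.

Cross-section at z=6.5: (-4.74,4.60) (-5.20,-3.58) (-4.00,-5.90) (-1.72,-2.36) (-0.06,4.08)

t = z/height = 6.5/14 = 0.464286
s = 1 + (scale-1)·z/height = 1 + (1.36-1)·6.5/14 = 1.167143
θ = twist·z/height = -192°·6.5/14 = -89.1429° = -1.555836 rad
cos θ = 0.014959, sin θ = -0.999888 (intermediates below are computed at full precision and shown rounded to 5 d.p.)
v1: (-4,-4) → rotate → (-4.05939,3.93971) → ×s → (-4.73789,4.59821) → (-4.74,4.60)
v2: (3,-4.5) → rotate → (-4.45462,-3.06698) → ×s → (-5.19918,-3.57961) → (-5.20,-3.58)
v3: (5,-3.5) → rotate → (-3.42481,-5.05180) → ×s → (-3.99724,-5.89617) → (-4.00,-5.90)
v4: (2,-1.5) → rotate → (-1.46991,-2.02222) → ×s → (-1.71560,-2.36021) → (-1.72,-2.36)
v5: (-3.5,0) → rotate → (-0.05236,3.49961) → ×s → (-0.06111,4.08454) → (-0.06,4.08)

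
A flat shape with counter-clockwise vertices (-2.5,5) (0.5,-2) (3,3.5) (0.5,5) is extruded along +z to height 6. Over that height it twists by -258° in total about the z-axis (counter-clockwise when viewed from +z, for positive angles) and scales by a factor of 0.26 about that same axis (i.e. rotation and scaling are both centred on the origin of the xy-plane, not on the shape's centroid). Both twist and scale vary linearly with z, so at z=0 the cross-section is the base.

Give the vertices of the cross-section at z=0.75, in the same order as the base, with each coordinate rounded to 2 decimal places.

t = z/height = 0.75/6 = 0.125
s = 1 + (scale-1)·z/height = 1 + (0.26-1)·0.75/6 = 0.907500
θ = twist·z/height = -258°·0.75/6 = -32.2500° = -0.562869 rad
cos θ = 0.845728, sin θ = -0.533615 (intermediates below are computed at full precision and shown rounded to 5 d.p.)
v1: (-2.5,5) → rotate → (0.55375,5.56268) → ×s → (0.50253,5.04813) → (0.50,5.05)
v2: (0.5,-2) → rotate → (-0.64437,-1.95826) → ×s → (-0.58476,-1.77712) → (-0.58,-1.78)
v3: (3,3.5) → rotate → (4.40483,1.35920) → ×s → (3.99739,1.23348) → (4.00,1.23)
v4: (0.5,5) → rotate → (3.09094,3.96183) → ×s → (2.80502,3.59536) → (2.81,3.60)

Cross-section at z=0.75: (0.50,5.05) (-0.58,-1.78) (4.00,1.23) (2.81,3.60)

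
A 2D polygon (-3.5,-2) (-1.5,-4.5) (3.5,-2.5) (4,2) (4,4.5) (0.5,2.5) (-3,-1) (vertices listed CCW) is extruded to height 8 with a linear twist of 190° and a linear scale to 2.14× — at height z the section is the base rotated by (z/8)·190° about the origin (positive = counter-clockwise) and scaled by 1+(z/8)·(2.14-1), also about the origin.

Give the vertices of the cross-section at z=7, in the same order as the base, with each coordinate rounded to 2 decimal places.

t = z/height = 7/8 = 0.875
s = 1 + (scale-1)·z/height = 1 + (2.14-1)·7/8 = 1.997500
θ = twist·z/height = 190°·7/8 = 166.2500° = 2.901610 rad
cos θ = -0.971342, sin θ = 0.237686 (intermediates below are computed at full precision and shown rounded to 5 d.p.)
v1: (-3.5,-2) → rotate → (3.87507,1.11078) → ×s → (7.74045,2.21879) → (7.74,2.22)
v2: (-1.5,-4.5) → rotate → (2.52660,4.01451) → ×s → (5.04688,8.01898) → (5.05,8.02)
v3: (3.5,-2.5) → rotate → (-2.80548,3.26026) → ×s → (-5.60395,6.51236) → (-5.60,6.51)
v4: (4,2) → rotate → (-4.36074,-0.99194) → ×s → (-8.71058,-1.98140) → (-8.71,-1.98)
v5: (4,4.5) → rotate → (-4.95495,-3.42030) → ×s → (-9.89752,-6.83204) → (-9.90,-6.83)
v6: (0.5,2.5) → rotate → (-1.07989,-2.30951) → ×s → (-2.15707,-4.61325) → (-2.16,-4.61)
v7: (-3,-1) → rotate → (3.15171,0.25828) → ×s → (6.29554,0.51592) → (6.30,0.52)

Cross-section at z=7: (7.74,2.22) (5.05,8.02) (-5.60,6.51) (-8.71,-1.98) (-9.90,-6.83) (-2.16,-4.61) (6.30,0.52)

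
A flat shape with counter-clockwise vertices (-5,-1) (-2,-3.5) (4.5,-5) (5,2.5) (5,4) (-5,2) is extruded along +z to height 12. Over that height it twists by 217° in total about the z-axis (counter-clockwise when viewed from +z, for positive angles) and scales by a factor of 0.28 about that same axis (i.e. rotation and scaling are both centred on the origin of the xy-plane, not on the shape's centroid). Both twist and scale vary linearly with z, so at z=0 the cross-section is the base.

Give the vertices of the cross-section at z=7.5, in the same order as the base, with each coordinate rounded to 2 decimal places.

t = z/height = 7.5/12 = 0.625
s = 1 + (scale-1)·z/height = 1 + (0.28-1)·7.5/12 = 0.550000
θ = twist·z/height = 217°·7.5/12 = 135.6250° = 2.367103 rad
cos θ = -0.714778, sin θ = 0.699352 (intermediates below are computed at full precision and shown rounded to 5 d.p.)
v1: (-5,-1) → rotate → (4.27324,-2.78198) → ×s → (2.35028,-1.53009) → (2.35,-1.53)
v2: (-2,-3.5) → rotate → (3.87729,1.10302) → ×s → (2.13251,0.60666) → (2.13,0.61)
v3: (4.5,-5) → rotate → (0.28026,6.72097) → ×s → (0.15414,3.69653) → (0.15,3.70)
v4: (5,2.5) → rotate → (-5.32227,1.70981) → ×s → (-2.92725,0.94040) → (-2.93,0.94)
v5: (5,4) → rotate → (-6.37130,0.63765) → ×s → (-3.50421,0.35071) → (-3.50,0.35)
v6: (-5,2) → rotate → (2.17519,-4.92631) → ×s → (1.19635,-2.70947) → (1.20,-2.71)

Cross-section at z=7.5: (2.35,-1.53) (2.13,0.61) (0.15,3.70) (-2.93,0.94) (-3.50,0.35) (1.20,-2.71)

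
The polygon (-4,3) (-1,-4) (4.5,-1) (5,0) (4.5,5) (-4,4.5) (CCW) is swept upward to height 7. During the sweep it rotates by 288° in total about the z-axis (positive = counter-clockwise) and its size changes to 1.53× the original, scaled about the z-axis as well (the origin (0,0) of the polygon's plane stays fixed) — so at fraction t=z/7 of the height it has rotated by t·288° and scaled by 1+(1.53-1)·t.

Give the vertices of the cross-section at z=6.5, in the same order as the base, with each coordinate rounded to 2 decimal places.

Cross-section at z=6.5: (4.74,5.76) (-5.90,1.76) (-1.79,-6.64) (-0.33,-7.45) (7.15,-7.04) (6.98,5.66)

t = z/height = 6.5/7 = 0.928571
s = 1 + (scale-1)·z/height = 1 + (1.53-1)·6.5/7 = 1.492143
θ = twist·z/height = 288°·6.5/7 = 267.4286° = 4.667509 rad
cos θ = -0.044865, sin θ = -0.998993 (intermediates below are computed at full precision and shown rounded to 5 d.p.)
v1: (-4,3) → rotate → (3.17644,3.86138) → ×s → (4.73970,5.76173) → (4.74,5.76)
v2: (-1,-4) → rotate → (-3.95111,1.17845) → ×s → (-5.89562,1.75842) → (-5.90,1.76)
v3: (4.5,-1) → rotate → (-1.20088,-4.45060) → ×s → (-1.79189,-6.64094) → (-1.79,-6.64)
v4: (5,0) → rotate → (-0.22432,-4.99497) → ×s → (-0.33472,-7.45320) → (-0.33,-7.45)
v5: (4.5,5) → rotate → (4.79307,-4.71979) → ×s → (7.15195,-7.04261) → (7.15,-7.04)
v6: (-4,4.5) → rotate → (4.67493,3.79408) → ×s → (6.97566,5.66131) → (6.98,5.66)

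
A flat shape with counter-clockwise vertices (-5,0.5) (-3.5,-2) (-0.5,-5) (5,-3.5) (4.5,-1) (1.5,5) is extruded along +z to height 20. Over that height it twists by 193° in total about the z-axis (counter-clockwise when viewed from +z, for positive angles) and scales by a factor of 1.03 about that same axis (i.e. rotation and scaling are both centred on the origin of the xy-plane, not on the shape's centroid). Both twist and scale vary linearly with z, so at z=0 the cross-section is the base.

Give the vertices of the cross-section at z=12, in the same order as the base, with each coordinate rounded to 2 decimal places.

Cross-section at z=12: (1.76,-4.80) (3.38,-2.32) (4.80,1.76) (0.99,6.13) (-1.08,4.57) (-5.25,-0.84)

t = z/height = 12/20 = 0.6
s = 1 + (scale-1)·z/height = 1 + (1.03-1)·12/20 = 1.018000
θ = twist·z/height = 193°·12/20 = 115.8000° = 2.021091 rad
cos θ = -0.435231, sin θ = 0.900319 (intermediates below are computed at full precision and shown rounded to 5 d.p.)
v1: (-5,0.5) → rotate → (1.72600,-4.71921) → ×s → (1.75706,-4.80416) → (1.76,-4.80)
v2: (-3.5,-2) → rotate → (3.32395,-2.28065) → ×s → (3.38378,-2.32171) → (3.38,-2.32)
v3: (-0.5,-5) → rotate → (4.71921,1.72600) → ×s → (4.80416,1.75706) → (4.80,1.76)
v4: (5,-3.5) → rotate → (0.97496,6.02490) → ×s → (0.99251,6.13335) → (0.99,6.13)
v5: (4.5,-1) → rotate → (-1.05822,4.48667) → ×s → (-1.07727,4.56743) → (-1.08,4.57)
v6: (1.5,5) → rotate → (-5.15444,-0.82568) → ×s → (-5.24722,-0.84054) → (-5.25,-0.84)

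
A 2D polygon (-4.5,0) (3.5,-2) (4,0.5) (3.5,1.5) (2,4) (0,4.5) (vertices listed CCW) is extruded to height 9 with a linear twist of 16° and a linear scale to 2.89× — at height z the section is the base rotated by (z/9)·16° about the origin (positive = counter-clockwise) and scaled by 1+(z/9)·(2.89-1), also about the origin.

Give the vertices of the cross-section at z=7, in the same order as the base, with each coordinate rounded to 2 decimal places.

Cross-section at z=7: (-10.85,-2.40) (9.51,-2.96) (9.38,3.34) (7.64,5.48) (2.69,10.71) (-2.40,10.85)

t = z/height = 7/9 = 0.777778
s = 1 + (scale-1)·z/height = 1 + (2.89-1)·7/9 = 2.470000
θ = twist·z/height = 16°·7/9 = 12.4444° = 0.217197 rad
cos θ = 0.976505, sin θ = 0.215493 (intermediates below are computed at full precision and shown rounded to 5 d.p.)
v1: (-4.5,0) → rotate → (-4.39427,-0.96972) → ×s → (-10.85386,-2.39520) → (-10.85,-2.40)
v2: (3.5,-2) → rotate → (3.84875,-1.19879) → ×s → (9.50642,-2.96100) → (9.51,-2.96)
v3: (4,0.5) → rotate → (3.79828,1.35022) → ×s → (9.38174,3.33505) → (9.38,3.34)
v4: (3.5,1.5) → rotate → (3.09453,2.21898) → ×s → (7.64349,5.48089) → (7.64,5.48)
v5: (2,4) → rotate → (1.09104,4.33701) → ×s → (2.69487,10.71241) → (2.69,10.71)
v6: (0,4.5) → rotate → (-0.96972,4.39427) → ×s → (-2.39520,10.85386) → (-2.40,10.85)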